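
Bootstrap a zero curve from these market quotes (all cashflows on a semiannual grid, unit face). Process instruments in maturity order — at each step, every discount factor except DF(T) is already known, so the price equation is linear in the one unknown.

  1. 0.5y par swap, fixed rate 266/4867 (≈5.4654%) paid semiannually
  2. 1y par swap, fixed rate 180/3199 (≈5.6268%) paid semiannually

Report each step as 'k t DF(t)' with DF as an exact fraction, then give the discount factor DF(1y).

1 1/2 4867/5000
2 1 473/500
DF(1y) = 473/500 ≈ 0.946000

step 1 [0.5y] swap r/2=133/4867: DF=(1 − 133/4867·(0))/(1+133/4867) = 4867/5000 ≈ 0.973400
step 2 [1y] swap r/2=90/3199: DF=(1 − 90/3199·(0.973400))/(1+90/3199) = 473/500 ≈ 0.946000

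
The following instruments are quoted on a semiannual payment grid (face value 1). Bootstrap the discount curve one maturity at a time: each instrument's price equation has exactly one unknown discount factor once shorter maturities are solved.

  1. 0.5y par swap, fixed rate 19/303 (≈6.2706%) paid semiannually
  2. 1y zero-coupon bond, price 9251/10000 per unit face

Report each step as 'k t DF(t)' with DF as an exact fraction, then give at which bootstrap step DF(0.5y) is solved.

step 1 [0.5y] swap r/2=19/606: DF=(1 − 19/606·(0))/(1+19/606) = 606/625 ≈ 0.969600
step 2 [1y] zero: DF = P = 9251/10000 ≈ 0.925100

1 1/2 606/625
2 1 9251/10000
DF(0.5y) is solved at step 1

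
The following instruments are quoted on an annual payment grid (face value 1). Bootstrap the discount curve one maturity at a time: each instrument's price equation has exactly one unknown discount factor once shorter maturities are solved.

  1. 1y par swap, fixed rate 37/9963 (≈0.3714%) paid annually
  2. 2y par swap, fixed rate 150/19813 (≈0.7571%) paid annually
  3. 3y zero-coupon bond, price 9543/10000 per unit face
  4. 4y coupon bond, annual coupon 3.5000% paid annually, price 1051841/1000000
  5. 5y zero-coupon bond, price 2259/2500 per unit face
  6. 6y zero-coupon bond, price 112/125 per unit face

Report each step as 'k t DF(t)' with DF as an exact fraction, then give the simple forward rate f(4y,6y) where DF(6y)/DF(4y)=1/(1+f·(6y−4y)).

1 1 9963/10000
2 2 197/200
3 3 9543/10000
4 4 917/1000
5 5 2259/2500
6 6 112/125
f(4y,6y) = ((917/1000)/(112/125) − 1)/(2) = 3/256 ≈ 1.1719%

step 1 [1y] swap r/1=37/9963: DF=(1 − 37/9963·(0))/(1+37/9963) = 9963/10000 ≈ 0.996300
step 2 [2y] swap r/1=150/19813: DF=(1 − 150/19813·(0.996300))/(1+150/19813) = 197/200 ≈ 0.985000
step 3 [3y] zero: DF = P = 9543/10000 ≈ 0.954300
step 4 [4y] bond c/1=7/200: DF=(1051841/1000000 − 7/200·(0.996300+0.985000+0.954300))/(1+7/200) = 917/1000 ≈ 0.917000
step 5 [5y] zero: DF = P = 2259/2500 ≈ 0.903600
step 6 [6y] zero: DF = P = 112/125 ≈ 0.896000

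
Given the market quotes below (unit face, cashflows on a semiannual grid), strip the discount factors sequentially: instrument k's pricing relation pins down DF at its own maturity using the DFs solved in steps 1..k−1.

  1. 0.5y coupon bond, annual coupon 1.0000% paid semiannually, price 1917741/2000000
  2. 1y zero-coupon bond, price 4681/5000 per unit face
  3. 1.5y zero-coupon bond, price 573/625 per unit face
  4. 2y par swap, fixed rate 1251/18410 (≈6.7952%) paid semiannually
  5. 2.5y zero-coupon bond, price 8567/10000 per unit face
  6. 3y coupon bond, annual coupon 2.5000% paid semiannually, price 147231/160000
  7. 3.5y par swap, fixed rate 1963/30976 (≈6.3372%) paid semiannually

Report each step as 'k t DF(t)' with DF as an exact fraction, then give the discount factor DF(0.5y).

step 1 [0.5y] bond c/2=1/200: DF=(1917741/2000000 − 1/200·(0))/(1+1/200) = 9541/10000 ≈ 0.954100
step 2 [1y] zero: DF = P = 4681/5000 ≈ 0.936200
step 3 [1.5y] zero: DF = P = 573/625 ≈ 0.916800
step 4 [2y] swap r/2=1251/36820: DF=(1 − 1251/36820·(0.954100+0.936200+0.916800))/(1+1251/36820) = 8749/10000 ≈ 0.874900
step 5 [2.5y] zero: DF = P = 8567/10000 ≈ 0.856700
step 6 [3y] bond c/2=1/80: DF=(147231/160000 − 1/80·(0.954100+0.936200+0.916800+0.874900+0.856700))/(1+1/80) = 533/625 ≈ 0.852800
step 7 [3.5y] swap r/2=1963/61952: DF=(1 − 1963/61952·(0.954100+0.936200+0.916800+0.874900+0.856700+0.852800))/(1+1963/61952) = 8037/10000 ≈ 0.803700

1 1/2 9541/10000
2 1 4681/5000
3 3/2 573/625
4 2 8749/10000
5 5/2 8567/10000
6 3 533/625
7 7/2 8037/10000
DF(0.5y) = 9541/10000 ≈ 0.954100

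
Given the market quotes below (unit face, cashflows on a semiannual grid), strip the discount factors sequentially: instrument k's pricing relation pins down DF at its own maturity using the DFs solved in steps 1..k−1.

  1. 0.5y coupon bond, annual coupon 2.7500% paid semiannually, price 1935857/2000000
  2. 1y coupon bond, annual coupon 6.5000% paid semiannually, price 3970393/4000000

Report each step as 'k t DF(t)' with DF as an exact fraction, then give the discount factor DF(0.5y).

1 1/2 2387/2500
2 1 9313/10000
DF(0.5y) = 2387/2500 ≈ 0.954800

step 1 [0.5y] bond c/2=11/800: DF=(1935857/2000000 − 11/800·(0))/(1+11/800) = 2387/2500 ≈ 0.954800
step 2 [1y] bond c/2=13/400: DF=(3970393/4000000 − 13/400·(0.954800))/(1+13/400) = 9313/10000 ≈ 0.931300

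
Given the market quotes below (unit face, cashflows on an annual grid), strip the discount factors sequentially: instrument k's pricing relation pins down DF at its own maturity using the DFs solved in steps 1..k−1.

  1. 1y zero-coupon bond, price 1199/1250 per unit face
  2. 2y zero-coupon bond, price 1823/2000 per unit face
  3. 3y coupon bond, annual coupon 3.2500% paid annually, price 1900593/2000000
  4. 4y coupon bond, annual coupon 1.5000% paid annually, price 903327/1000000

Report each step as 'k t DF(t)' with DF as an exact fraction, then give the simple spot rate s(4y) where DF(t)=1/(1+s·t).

1 1 1199/1250
2 2 1823/2000
3 3 1723/2000
4 4 531/625
s(4y) = (1/(531/625) − 1)/(4) = 47/1062 ≈ 4.4256%

step 1 [1y] zero: DF = P = 1199/1250 ≈ 0.959200
step 2 [2y] zero: DF = P = 1823/2000 ≈ 0.911500
step 3 [3y] bond c/1=13/400: DF=(1900593/2000000 − 13/400·(0.959200+0.911500))/(1+13/400) = 1723/2000 ≈ 0.861500
step 4 [4y] bond c/1=3/200: DF=(903327/1000000 − 3/200·(0.959200+0.911500+0.861500))/(1+3/200) = 531/625 ≈ 0.849600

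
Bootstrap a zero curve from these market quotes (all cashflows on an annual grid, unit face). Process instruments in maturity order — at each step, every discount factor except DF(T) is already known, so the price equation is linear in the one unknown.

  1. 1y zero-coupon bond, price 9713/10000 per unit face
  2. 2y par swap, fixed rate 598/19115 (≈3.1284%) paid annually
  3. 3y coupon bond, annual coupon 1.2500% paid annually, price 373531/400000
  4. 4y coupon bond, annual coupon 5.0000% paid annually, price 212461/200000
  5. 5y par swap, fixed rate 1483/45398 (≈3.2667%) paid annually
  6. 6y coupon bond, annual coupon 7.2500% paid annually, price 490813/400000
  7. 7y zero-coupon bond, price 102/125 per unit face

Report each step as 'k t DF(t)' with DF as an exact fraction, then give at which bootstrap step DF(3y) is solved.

step 1 [1y] zero: DF = P = 9713/10000 ≈ 0.971300
step 2 [2y] swap r/1=598/19115: DF=(1 − 598/19115·(0.971300))/(1+598/19115) = 4701/5000 ≈ 0.940200
step 3 [3y] bond c/1=1/80: DF=(373531/400000 − 1/80·(0.971300+0.940200))/(1+1/80) = 8987/10000 ≈ 0.898700
step 4 [4y] bond c/1=1/20: DF=(212461/200000 − 1/20·(0.971300+0.940200+0.898700))/(1+1/20) = 8779/10000 ≈ 0.877900
step 5 [5y] swap r/1=1483/45398: DF=(1 − 1483/45398·(0.971300+0.940200+0.898700+0.877900))/(1+1483/45398) = 8517/10000 ≈ 0.851700
step 6 [6y] bond c/1=29/400: DF=(490813/400000 − 29/400·(0.971300+0.940200+0.898700+0.877900+0.851700))/(1+29/400) = 2093/2500 ≈ 0.837200
step 7 [7y] zero: DF = P = 102/125 ≈ 0.816000

1 1 9713/10000
2 2 4701/5000
3 3 8987/10000
4 4 8779/10000
5 5 8517/10000
6 6 2093/2500
7 7 102/125
DF(3y) is solved at step 3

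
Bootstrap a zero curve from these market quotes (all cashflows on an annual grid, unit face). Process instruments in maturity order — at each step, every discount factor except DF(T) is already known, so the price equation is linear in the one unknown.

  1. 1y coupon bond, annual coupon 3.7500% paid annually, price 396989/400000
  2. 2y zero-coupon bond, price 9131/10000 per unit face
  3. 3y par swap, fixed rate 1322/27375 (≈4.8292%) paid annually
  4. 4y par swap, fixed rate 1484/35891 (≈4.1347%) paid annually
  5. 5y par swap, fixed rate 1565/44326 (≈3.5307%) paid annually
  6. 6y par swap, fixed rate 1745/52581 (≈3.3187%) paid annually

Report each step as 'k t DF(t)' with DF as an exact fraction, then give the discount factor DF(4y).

1 1 4783/5000
2 2 9131/10000
3 3 4339/5000
4 4 2129/2500
5 5 1687/2000
6 6 1651/2000
DF(4y) = 2129/2500 ≈ 0.851600

step 1 [1y] bond c/1=3/80: DF=(396989/400000 − 3/80·(0))/(1+3/80) = 4783/5000 ≈ 0.956600
step 2 [2y] zero: DF = P = 9131/10000 ≈ 0.913100
step 3 [3y] swap r/1=1322/27375: DF=(1 − 1322/27375·(0.956600+0.913100))/(1+1322/27375) = 4339/5000 ≈ 0.867800
step 4 [4y] swap r/1=1484/35891: DF=(1 − 1484/35891·(0.956600+0.913100+0.867800))/(1+1484/35891) = 2129/2500 ≈ 0.851600
step 5 [5y] swap r/1=1565/44326: DF=(1 − 1565/44326·(0.956600+0.913100+0.867800+0.851600))/(1+1565/44326) = 1687/2000 ≈ 0.843500
step 6 [6y] swap r/1=1745/52581: DF=(1 − 1745/52581·(0.956600+0.913100+0.867800+0.851600+0.843500))/(1+1745/52581) = 1651/2000 ≈ 0.825500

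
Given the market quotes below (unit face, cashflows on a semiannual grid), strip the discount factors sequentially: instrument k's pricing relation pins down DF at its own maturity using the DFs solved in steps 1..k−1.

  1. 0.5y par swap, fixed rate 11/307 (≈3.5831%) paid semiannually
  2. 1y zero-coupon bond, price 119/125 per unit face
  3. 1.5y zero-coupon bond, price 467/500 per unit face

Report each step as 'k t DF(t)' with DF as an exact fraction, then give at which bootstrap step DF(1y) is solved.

1 1/2 614/625
2 1 119/125
3 3/2 467/500
DF(1y) is solved at step 2

step 1 [0.5y] swap r/2=11/614: DF=(1 − 11/614·(0))/(1+11/614) = 614/625 ≈ 0.982400
step 2 [1y] zero: DF = P = 119/125 ≈ 0.952000
step 3 [1.5y] zero: DF = P = 467/500 ≈ 0.934000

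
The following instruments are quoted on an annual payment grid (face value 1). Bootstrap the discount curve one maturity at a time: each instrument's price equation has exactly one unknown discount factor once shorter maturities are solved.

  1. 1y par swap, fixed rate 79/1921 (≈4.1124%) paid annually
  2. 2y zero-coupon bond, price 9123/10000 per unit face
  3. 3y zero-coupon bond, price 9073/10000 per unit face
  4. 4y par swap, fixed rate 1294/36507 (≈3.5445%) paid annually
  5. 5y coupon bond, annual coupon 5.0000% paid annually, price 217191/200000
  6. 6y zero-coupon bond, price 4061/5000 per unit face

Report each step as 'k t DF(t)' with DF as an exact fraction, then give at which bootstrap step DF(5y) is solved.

1 1 1921/2000
2 2 9123/10000
3 3 9073/10000
4 4 4353/5000
5 5 2151/2500
6 6 4061/5000
DF(5y) is solved at step 5

step 1 [1y] swap r/1=79/1921: DF=(1 − 79/1921·(0))/(1+79/1921) = 1921/2000 ≈ 0.960500
step 2 [2y] zero: DF = P = 9123/10000 ≈ 0.912300
step 3 [3y] zero: DF = P = 9073/10000 ≈ 0.907300
step 4 [4y] swap r/1=1294/36507: DF=(1 − 1294/36507·(0.960500+0.912300+0.907300))/(1+1294/36507) = 4353/5000 ≈ 0.870600
step 5 [5y] bond c/1=1/20: DF=(217191/200000 − 1/20·(0.960500+0.912300+0.907300+0.870600))/(1+1/20) = 2151/2500 ≈ 0.860400
step 6 [6y] zero: DF = P = 4061/5000 ≈ 0.812200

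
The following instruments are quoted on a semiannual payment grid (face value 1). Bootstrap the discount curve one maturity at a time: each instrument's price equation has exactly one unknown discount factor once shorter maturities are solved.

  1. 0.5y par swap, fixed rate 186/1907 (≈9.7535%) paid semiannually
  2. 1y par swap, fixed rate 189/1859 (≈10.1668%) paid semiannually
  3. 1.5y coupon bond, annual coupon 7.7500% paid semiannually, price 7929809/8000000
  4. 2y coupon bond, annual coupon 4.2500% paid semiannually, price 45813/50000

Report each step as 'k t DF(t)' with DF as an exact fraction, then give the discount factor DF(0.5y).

step 1 [0.5y] swap r/2=93/1907: DF=(1 − 93/1907·(0))/(1+93/1907) = 1907/2000 ≈ 0.953500
step 2 [1y] swap r/2=189/3718: DF=(1 − 189/3718·(0.953500))/(1+189/3718) = 1811/2000 ≈ 0.905500
step 3 [1.5y] bond c/2=31/800: DF=(7929809/8000000 − 31/800·(0.953500+0.905500))/(1+31/800) = 8849/10000 ≈ 0.884900
step 4 [2y] bond c/2=17/800: DF=(45813/50000 − 17/800·(0.953500+0.905500+0.884900))/(1+17/800) = 8401/10000 ≈ 0.840100

1 1/2 1907/2000
2 1 1811/2000
3 3/2 8849/10000
4 2 8401/10000
DF(0.5y) = 1907/2000 ≈ 0.953500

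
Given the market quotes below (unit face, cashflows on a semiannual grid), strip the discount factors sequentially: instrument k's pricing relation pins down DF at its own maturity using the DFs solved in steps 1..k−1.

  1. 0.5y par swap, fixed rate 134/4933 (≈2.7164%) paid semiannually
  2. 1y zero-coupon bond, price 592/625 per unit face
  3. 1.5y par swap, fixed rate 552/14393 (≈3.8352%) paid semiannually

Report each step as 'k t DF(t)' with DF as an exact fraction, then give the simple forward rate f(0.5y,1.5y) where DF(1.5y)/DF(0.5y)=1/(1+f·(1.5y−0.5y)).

1 1/2 4933/5000
2 1 592/625
3 3/2 1181/1250
f(0.5y,1.5y) = ((4933/5000)/(1181/1250) − 1)/(1) = 209/4724 ≈ 4.4242%

step 1 [0.5y] swap r/2=67/4933: DF=(1 − 67/4933·(0))/(1+67/4933) = 4933/5000 ≈ 0.986600
step 2 [1y] zero: DF = P = 592/625 ≈ 0.947200
step 3 [1.5y] swap r/2=276/14393: DF=(1 − 276/14393·(0.986600+0.947200))/(1+276/14393) = 1181/1250 ≈ 0.944800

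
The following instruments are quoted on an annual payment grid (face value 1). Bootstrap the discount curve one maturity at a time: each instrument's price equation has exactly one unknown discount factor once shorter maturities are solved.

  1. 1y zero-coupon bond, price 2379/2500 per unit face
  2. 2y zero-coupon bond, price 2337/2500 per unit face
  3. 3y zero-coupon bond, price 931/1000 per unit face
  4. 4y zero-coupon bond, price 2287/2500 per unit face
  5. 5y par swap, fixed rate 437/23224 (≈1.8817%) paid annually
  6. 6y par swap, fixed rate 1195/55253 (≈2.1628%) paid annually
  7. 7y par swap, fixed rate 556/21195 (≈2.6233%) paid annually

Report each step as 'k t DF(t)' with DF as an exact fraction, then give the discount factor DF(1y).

1 1 2379/2500
2 2 2337/2500
3 3 931/1000
4 4 2287/2500
5 5 4563/5000
6 6 1761/2000
7 7 2083/2500
DF(1y) = 2379/2500 ≈ 0.951600

step 1 [1y] zero: DF = P = 2379/2500 ≈ 0.951600
step 2 [2y] zero: DF = P = 2337/2500 ≈ 0.934800
step 3 [3y] zero: DF = P = 931/1000 ≈ 0.931000
step 4 [4y] zero: DF = P = 2287/2500 ≈ 0.914800
step 5 [5y] swap r/1=437/23224: DF=(1 − 437/23224·(0.951600+0.934800+0.931000+0.914800))/(1+437/23224) = 4563/5000 ≈ 0.912600
step 6 [6y] swap r/1=1195/55253: DF=(1 − 1195/55253·(0.951600+0.934800+0.931000+0.914800+0.912600))/(1+1195/55253) = 1761/2000 ≈ 0.880500
step 7 [7y] swap r/1=556/21195: DF=(1 − 556/21195·(0.951600+0.934800+0.931000+0.914800+0.912600+0.880500))/(1+556/21195) = 2083/2500 ≈ 0.833200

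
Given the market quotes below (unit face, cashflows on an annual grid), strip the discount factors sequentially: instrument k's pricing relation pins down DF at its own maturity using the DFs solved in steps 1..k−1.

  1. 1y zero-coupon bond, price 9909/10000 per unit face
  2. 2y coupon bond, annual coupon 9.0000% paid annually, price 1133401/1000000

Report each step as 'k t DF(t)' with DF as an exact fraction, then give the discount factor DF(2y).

step 1 [1y] zero: DF = P = 9909/10000 ≈ 0.990900
step 2 [2y] bond c/1=9/100: DF=(1133401/1000000 − 9/100·(0.990900))/(1+9/100) = 479/500 ≈ 0.958000

1 1 9909/10000
2 2 479/500
DF(2y) = 479/500 ≈ 0.958000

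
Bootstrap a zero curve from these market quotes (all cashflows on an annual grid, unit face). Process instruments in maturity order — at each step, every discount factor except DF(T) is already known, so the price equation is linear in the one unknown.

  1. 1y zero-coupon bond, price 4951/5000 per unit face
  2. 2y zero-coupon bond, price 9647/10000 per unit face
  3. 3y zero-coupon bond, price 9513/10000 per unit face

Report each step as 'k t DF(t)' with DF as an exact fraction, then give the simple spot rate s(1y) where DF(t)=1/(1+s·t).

step 1 [1y] zero: DF = P = 4951/5000 ≈ 0.990200
step 2 [2y] zero: DF = P = 9647/10000 ≈ 0.964700
step 3 [3y] zero: DF = P = 9513/10000 ≈ 0.951300

1 1 4951/5000
2 2 9647/10000
3 3 9513/10000
s(1y) = (1/(4951/5000) − 1)/(1) = 49/4951 ≈ 0.9897%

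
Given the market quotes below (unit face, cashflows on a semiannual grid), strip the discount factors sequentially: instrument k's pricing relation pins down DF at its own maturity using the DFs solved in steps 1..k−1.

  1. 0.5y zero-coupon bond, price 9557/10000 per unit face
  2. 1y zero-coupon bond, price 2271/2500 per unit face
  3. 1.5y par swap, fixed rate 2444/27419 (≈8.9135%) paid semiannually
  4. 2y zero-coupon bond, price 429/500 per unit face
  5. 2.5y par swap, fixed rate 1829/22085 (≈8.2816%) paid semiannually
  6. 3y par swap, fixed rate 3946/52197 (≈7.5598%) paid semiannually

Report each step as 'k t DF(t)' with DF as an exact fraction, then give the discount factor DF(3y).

1 1/2 9557/10000
2 1 2271/2500
3 3/2 4389/5000
4 2 429/500
5 5/2 8171/10000
6 3 8027/10000
DF(3y) = 8027/10000 ≈ 0.802700

step 1 [0.5y] zero: DF = P = 9557/10000 ≈ 0.955700
step 2 [1y] zero: DF = P = 2271/2500 ≈ 0.908400
step 3 [1.5y] swap r/2=1222/27419: DF=(1 − 1222/27419·(0.955700+0.908400))/(1+1222/27419) = 4389/5000 ≈ 0.877800
step 4 [2y] zero: DF = P = 429/500 ≈ 0.858000
step 5 [2.5y] swap r/2=1829/44170: DF=(1 − 1829/44170·(0.955700+0.908400+0.877800+0.858000))/(1+1829/44170) = 8171/10000 ≈ 0.817100
step 6 [3y] swap r/2=1973/52197: DF=(1 − 1973/52197·(0.955700+0.908400+0.877800+0.858000+0.817100))/(1+1973/52197) = 8027/10000 ≈ 0.802700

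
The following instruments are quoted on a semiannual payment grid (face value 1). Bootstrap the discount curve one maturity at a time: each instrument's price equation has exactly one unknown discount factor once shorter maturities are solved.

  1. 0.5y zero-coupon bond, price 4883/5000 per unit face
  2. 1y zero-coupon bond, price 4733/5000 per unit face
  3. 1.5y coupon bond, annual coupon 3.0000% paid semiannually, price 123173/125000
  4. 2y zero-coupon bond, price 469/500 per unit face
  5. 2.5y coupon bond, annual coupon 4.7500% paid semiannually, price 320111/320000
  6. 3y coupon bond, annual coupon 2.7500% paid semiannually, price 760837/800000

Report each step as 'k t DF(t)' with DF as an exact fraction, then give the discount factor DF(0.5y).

step 1 [0.5y] zero: DF = P = 4883/5000 ≈ 0.976600
step 2 [1y] zero: DF = P = 4733/5000 ≈ 0.946600
step 3 [1.5y] bond c/2=3/200: DF=(123173/125000 − 3/200·(0.976600+0.946600))/(1+3/200) = 589/625 ≈ 0.942400
step 4 [2y] zero: DF = P = 469/500 ≈ 0.938000
step 5 [2.5y] bond c/2=19/800: DF=(320111/320000 − 19/800·(0.976600+0.946600+0.942400+0.938000))/(1+19/800) = 8889/10000 ≈ 0.888900
step 6 [3y] bond c/2=11/800: DF=(760837/800000 − 11/800·(0.976600+0.946600+0.942400+0.938000+0.888900))/(1+11/800) = 1749/2000 ≈ 0.874500

1 1/2 4883/5000
2 1 4733/5000
3 3/2 589/625
4 2 469/500
5 5/2 8889/10000
6 3 1749/2000
DF(0.5y) = 4883/5000 ≈ 0.976600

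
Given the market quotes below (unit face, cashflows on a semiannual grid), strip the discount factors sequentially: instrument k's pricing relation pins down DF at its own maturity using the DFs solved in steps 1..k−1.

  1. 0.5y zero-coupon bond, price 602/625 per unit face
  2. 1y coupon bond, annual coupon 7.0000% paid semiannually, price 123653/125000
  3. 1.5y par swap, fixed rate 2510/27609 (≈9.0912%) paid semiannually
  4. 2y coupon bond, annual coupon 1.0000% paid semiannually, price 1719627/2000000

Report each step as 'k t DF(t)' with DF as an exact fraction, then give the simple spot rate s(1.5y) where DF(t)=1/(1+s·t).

1 1/2 602/625
2 1 577/625
3 3/2 1749/2000
4 2 4209/5000
s(1.5y) = (1/(1749/2000) − 1)/(3/2) = 502/5247 ≈ 9.5674%

step 1 [0.5y] zero: DF = P = 602/625 ≈ 0.963200
step 2 [1y] bond c/2=7/200: DF=(123653/125000 − 7/200·(0.963200))/(1+7/200) = 577/625 ≈ 0.923200
step 3 [1.5y] swap r/2=1255/27609: DF=(1 − 1255/27609·(0.963200+0.923200))/(1+1255/27609) = 1749/2000 ≈ 0.874500
step 4 [2y] bond c/2=1/200: DF=(1719627/2000000 − 1/200·(0.963200+0.923200+0.874500))/(1+1/200) = 4209/5000 ≈ 0.841800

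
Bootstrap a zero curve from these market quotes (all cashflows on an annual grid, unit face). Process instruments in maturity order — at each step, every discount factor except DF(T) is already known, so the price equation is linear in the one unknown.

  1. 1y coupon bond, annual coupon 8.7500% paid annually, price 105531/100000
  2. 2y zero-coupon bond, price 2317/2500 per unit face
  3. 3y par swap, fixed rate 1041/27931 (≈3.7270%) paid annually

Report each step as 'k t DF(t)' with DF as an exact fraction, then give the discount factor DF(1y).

step 1 [1y] bond c/1=7/80: DF=(105531/100000 − 7/80·(0))/(1+7/80) = 1213/1250 ≈ 0.970400
step 2 [2y] zero: DF = P = 2317/2500 ≈ 0.926800
step 3 [3y] swap r/1=1041/27931: DF=(1 − 1041/27931·(0.970400+0.926800))/(1+1041/27931) = 8959/10000 ≈ 0.895900

1 1 1213/1250
2 2 2317/2500
3 3 8959/10000
DF(1y) = 1213/1250 ≈ 0.970400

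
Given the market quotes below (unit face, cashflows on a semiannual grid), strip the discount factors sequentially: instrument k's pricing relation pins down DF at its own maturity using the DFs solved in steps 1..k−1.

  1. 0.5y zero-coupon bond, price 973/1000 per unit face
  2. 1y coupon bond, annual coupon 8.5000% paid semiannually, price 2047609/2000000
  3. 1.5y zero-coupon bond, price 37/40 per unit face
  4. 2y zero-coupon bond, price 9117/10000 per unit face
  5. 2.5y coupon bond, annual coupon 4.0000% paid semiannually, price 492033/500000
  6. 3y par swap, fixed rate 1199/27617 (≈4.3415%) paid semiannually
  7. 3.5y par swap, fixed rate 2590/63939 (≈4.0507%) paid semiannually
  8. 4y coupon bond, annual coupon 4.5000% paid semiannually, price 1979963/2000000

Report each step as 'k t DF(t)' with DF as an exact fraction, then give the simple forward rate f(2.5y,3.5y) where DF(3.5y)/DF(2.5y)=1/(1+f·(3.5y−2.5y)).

step 1 [0.5y] zero: DF = P = 973/1000 ≈ 0.973000
step 2 [1y] bond c/2=17/400: DF=(2047609/2000000 − 17/400·(0.973000))/(1+17/400) = 589/625 ≈ 0.942400
step 3 [1.5y] zero: DF = P = 37/40 ≈ 0.925000
step 4 [2y] zero: DF = P = 9117/10000 ≈ 0.911700
step 5 [2.5y] bond c/2=1/50: DF=(492033/500000 − 1/50·(0.973000+0.942400+0.925000+0.911700))/(1+1/50) = 557/625 ≈ 0.891200
step 6 [3y] swap r/2=1199/55234: DF=(1 − 1199/55234·(0.973000+0.942400+0.925000+0.911700+0.891200))/(1+1199/55234) = 8801/10000 ≈ 0.880100
step 7 [3.5y] swap r/2=1295/63939: DF=(1 − 1295/63939·(0.973000+0.942400+0.925000+0.911700+0.891200+0.880100))/(1+1295/63939) = 1741/2000 ≈ 0.870500
step 8 [4y] bond c/2=9/400: DF=(1979963/2000000 − 9/400·(0.973000+0.942400+0.925000+0.911700+0.891200+0.880100+0.870500))/(1+9/400) = 331/400 ≈ 0.827500

1 1/2 973/1000
2 1 589/625
3 3/2 37/40
4 2 9117/10000
5 5/2 557/625
6 3 8801/10000
7 7/2 1741/2000
8 4 331/400
f(2.5y,3.5y) = ((557/625)/(1741/2000) − 1)/(1) = 207/8705 ≈ 2.3779%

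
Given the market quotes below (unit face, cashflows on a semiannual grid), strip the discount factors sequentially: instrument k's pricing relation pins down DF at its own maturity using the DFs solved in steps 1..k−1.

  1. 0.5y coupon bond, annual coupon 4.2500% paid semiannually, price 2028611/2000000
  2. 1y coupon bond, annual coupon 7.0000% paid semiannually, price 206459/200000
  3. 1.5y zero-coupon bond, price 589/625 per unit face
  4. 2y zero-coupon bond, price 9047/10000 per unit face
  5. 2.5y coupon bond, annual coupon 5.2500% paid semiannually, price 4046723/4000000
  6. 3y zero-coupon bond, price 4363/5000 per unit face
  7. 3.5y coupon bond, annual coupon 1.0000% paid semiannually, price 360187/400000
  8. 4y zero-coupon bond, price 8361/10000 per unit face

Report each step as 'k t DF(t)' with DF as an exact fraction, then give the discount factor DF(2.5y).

step 1 [0.5y] bond c/2=17/800: DF=(2028611/2000000 − 17/800·(0))/(1+17/800) = 2483/2500 ≈ 0.993200
step 2 [1y] bond c/2=7/200: DF=(206459/200000 − 7/200·(0.993200))/(1+7/200) = 4819/5000 ≈ 0.963800
step 3 [1.5y] zero: DF = P = 589/625 ≈ 0.942400
step 4 [2y] zero: DF = P = 9047/10000 ≈ 0.904700
step 5 [2.5y] bond c/2=21/800: DF=(4046723/4000000 − 21/800·(0.993200+0.963800+0.942400+0.904700))/(1+21/800) = 1777/2000 ≈ 0.888500
step 6 [3y] zero: DF = P = 4363/5000 ≈ 0.872600
step 7 [3.5y] bond c/2=1/200: DF=(360187/400000 − 1/200·(0.993200+0.963800+0.942400+0.904700+0.888500+0.872600))/(1+1/200) = 8683/10000 ≈ 0.868300
step 8 [4y] zero: DF = P = 8361/10000 ≈ 0.836100

1 1/2 2483/2500
2 1 4819/5000
3 3/2 589/625
4 2 9047/10000
5 5/2 1777/2000
6 3 4363/5000
7 7/2 8683/10000
8 4 8361/10000
DF(2.5y) = 1777/2000 ≈ 0.888500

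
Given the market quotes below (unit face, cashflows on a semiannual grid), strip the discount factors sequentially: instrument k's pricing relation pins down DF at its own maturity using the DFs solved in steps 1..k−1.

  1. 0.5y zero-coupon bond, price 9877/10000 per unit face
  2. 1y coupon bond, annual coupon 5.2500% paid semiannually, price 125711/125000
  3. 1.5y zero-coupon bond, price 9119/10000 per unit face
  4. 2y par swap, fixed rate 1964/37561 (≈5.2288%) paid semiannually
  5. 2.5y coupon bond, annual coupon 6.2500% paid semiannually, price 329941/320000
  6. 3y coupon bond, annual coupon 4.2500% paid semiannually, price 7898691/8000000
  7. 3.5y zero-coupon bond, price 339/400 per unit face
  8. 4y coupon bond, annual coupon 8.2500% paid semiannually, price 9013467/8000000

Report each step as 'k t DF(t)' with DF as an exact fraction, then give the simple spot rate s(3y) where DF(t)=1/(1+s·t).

1 1/2 9877/10000
2 1 9547/10000
3 3/2 9119/10000
4 2 4509/5000
5 5/2 443/500
6 3 4351/5000
7 7/2 339/400
8 4 8301/10000
s(3y) = (1/(4351/5000) − 1)/(3) = 649/13053 ≈ 4.9720%

step 1 [0.5y] zero: DF = P = 9877/10000 ≈ 0.987700
step 2 [1y] bond c/2=21/800: DF=(125711/125000 − 21/800·(0.987700))/(1+21/800) = 9547/10000 ≈ 0.954700
step 3 [1.5y] zero: DF = P = 9119/10000 ≈ 0.911900
step 4 [2y] swap r/2=982/37561: DF=(1 − 982/37561·(0.987700+0.954700+0.911900))/(1+982/37561) = 4509/5000 ≈ 0.901800
step 5 [2.5y] bond c/2=1/32: DF=(329941/320000 − 1/32·(0.987700+0.954700+0.911900+0.901800))/(1+1/32) = 443/500 ≈ 0.886000
step 6 [3y] bond c/2=17/800: DF=(7898691/8000000 − 17/800·(0.987700+0.954700+0.911900+0.901800+0.886000))/(1+17/800) = 4351/5000 ≈ 0.870200
step 7 [3.5y] zero: DF = P = 339/400 ≈ 0.847500
step 8 [4y] bond c/2=33/800: DF=(9013467/8000000 − 33/800·(0.987700+0.954700+0.911900+0.901800+0.886000+0.870200+0.847500))/(1+33/800) = 8301/10000 ≈ 0.830100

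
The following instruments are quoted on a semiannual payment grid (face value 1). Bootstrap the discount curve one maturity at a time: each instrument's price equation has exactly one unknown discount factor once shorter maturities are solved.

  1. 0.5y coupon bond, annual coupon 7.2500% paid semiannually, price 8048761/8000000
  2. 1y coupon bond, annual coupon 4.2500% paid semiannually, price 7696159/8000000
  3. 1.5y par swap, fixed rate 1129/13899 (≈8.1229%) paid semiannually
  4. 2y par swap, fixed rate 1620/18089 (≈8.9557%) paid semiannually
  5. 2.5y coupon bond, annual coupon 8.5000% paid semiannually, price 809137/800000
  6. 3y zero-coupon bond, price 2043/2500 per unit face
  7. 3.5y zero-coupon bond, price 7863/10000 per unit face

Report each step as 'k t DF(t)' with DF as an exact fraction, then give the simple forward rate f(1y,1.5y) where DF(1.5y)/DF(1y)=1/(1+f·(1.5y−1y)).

1 1/2 9709/10000
2 1 4609/5000
3 3/2 8871/10000
4 2 419/500
5 5/2 8227/10000
6 3 2043/2500
7 7/2 7863/10000
f(1y,1.5y) = ((4609/5000)/(8871/10000) − 1)/(1/2) = 694/8871 ≈ 7.8232%

step 1 [0.5y] bond c/2=29/800: DF=(8048761/8000000 − 29/800·(0))/(1+29/800) = 9709/10000 ≈ 0.970900
step 2 [1y] bond c/2=17/800: DF=(7696159/8000000 − 17/800·(0.970900))/(1+17/800) = 4609/5000 ≈ 0.921800
step 3 [1.5y] swap r/2=1129/27798: DF=(1 − 1129/27798·(0.970900+0.921800))/(1+1129/27798) = 8871/10000 ≈ 0.887100
step 4 [2y] swap r/2=810/18089: DF=(1 − 810/18089·(0.970900+0.921800+0.887100))/(1+810/18089) = 419/500 ≈ 0.838000
step 5 [2.5y] bond c/2=17/400: DF=(809137/800000 − 17/400·(0.970900+0.921800+0.887100+0.838000))/(1+17/400) = 8227/10000 ≈ 0.822700
step 6 [3y] zero: DF = P = 2043/2500 ≈ 0.817200
step 7 [3.5y] zero: DF = P = 7863/10000 ≈ 0.786300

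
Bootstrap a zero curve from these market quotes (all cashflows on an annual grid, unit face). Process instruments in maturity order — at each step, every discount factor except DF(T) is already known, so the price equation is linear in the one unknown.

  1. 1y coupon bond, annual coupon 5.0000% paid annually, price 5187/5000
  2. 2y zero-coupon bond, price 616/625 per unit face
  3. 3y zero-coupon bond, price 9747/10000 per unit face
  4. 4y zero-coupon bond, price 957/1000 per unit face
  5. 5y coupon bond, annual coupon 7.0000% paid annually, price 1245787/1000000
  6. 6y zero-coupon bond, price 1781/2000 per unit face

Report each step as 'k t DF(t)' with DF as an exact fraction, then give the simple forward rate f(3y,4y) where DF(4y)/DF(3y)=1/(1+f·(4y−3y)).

1 1 247/250
2 2 616/625
3 3 9747/10000
4 4 957/1000
5 5 568/625
6 6 1781/2000
f(3y,4y) = ((9747/10000)/(957/1000) − 1)/(1) = 59/3190 ≈ 1.8495%

step 1 [1y] bond c/1=1/20: DF=(5187/5000 − 1/20·(0))/(1+1/20) = 247/250 ≈ 0.988000
step 2 [2y] zero: DF = P = 616/625 ≈ 0.985600
step 3 [3y] zero: DF = P = 9747/10000 ≈ 0.974700
step 4 [4y] zero: DF = P = 957/1000 ≈ 0.957000
step 5 [5y] bond c/1=7/100: DF=(1245787/1000000 − 7/100·(0.988000+0.985600+0.974700+0.957000))/(1+7/100) = 568/625 ≈ 0.908800
step 6 [6y] zero: DF = P = 1781/2000 ≈ 0.890500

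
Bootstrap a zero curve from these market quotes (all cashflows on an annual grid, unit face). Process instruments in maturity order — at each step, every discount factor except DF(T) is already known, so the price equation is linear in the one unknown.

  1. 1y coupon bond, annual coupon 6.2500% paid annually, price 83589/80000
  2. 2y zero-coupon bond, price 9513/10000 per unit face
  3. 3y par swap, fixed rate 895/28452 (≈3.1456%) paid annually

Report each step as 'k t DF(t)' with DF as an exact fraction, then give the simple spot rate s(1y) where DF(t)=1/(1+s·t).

step 1 [1y] bond c/1=1/16: DF=(83589/80000 − 1/16·(0))/(1+1/16) = 4917/5000 ≈ 0.983400
step 2 [2y] zero: DF = P = 9513/10000 ≈ 0.951300
step 3 [3y] swap r/1=895/28452: DF=(1 − 895/28452·(0.983400+0.951300))/(1+895/28452) = 1821/2000 ≈ 0.910500

1 1 4917/5000
2 2 9513/10000
3 3 1821/2000
s(1y) = (1/(4917/5000) − 1)/(1) = 83/4917 ≈ 1.6880%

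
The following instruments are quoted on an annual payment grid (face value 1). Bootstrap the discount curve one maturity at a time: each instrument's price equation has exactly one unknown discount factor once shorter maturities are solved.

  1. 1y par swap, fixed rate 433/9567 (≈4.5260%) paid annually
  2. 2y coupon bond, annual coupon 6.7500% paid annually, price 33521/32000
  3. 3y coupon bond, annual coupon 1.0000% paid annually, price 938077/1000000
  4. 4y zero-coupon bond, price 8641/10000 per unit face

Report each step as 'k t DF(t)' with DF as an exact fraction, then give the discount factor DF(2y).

step 1 [1y] swap r/1=433/9567: DF=(1 − 433/9567·(0))/(1+433/9567) = 9567/10000 ≈ 0.956700
step 2 [2y] bond c/1=27/400: DF=(33521/32000 − 27/400·(0.956700))/(1+27/400) = 1151/1250 ≈ 0.920800
step 3 [3y] bond c/1=1/100: DF=(938077/1000000 − 1/100·(0.956700+0.920800))/(1+1/100) = 4551/5000 ≈ 0.910200
step 4 [4y] zero: DF = P = 8641/10000 ≈ 0.864100

1 1 9567/10000
2 2 1151/1250
3 3 4551/5000
4 4 8641/10000
DF(2y) = 1151/1250 ≈ 0.920800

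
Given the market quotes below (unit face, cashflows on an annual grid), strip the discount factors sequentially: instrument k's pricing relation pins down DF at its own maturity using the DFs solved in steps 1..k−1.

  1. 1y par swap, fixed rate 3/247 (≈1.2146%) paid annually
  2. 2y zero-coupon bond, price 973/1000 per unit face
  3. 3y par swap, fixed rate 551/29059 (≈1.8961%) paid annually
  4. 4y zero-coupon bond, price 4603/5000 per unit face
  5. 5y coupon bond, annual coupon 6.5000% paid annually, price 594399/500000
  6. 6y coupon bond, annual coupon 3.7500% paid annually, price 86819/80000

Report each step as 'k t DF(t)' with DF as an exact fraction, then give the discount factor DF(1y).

step 1 [1y] swap r/1=3/247: DF=(1 − 3/247·(0))/(1+3/247) = 247/250 ≈ 0.988000
step 2 [2y] zero: DF = P = 973/1000 ≈ 0.973000
step 3 [3y] swap r/1=551/29059: DF=(1 − 551/29059·(0.988000+0.973000))/(1+551/29059) = 9449/10000 ≈ 0.944900
step 4 [4y] zero: DF = P = 4603/5000 ≈ 0.920600
step 5 [5y] bond c/1=13/200: DF=(594399/500000 − 13/200·(0.988000+0.973000+0.944900+0.920600))/(1+13/200) = 8827/10000 ≈ 0.882700
step 6 [6y] bond c/1=3/80: DF=(86819/80000 − 3/80·(0.988000+0.973000+0.944900+0.920600+0.882700))/(1+3/80) = 4379/5000 ≈ 0.875800

1 1 247/250
2 2 973/1000
3 3 9449/10000
4 4 4603/5000
5 5 8827/10000
6 6 4379/5000
DF(1y) = 247/250 ≈ 0.988000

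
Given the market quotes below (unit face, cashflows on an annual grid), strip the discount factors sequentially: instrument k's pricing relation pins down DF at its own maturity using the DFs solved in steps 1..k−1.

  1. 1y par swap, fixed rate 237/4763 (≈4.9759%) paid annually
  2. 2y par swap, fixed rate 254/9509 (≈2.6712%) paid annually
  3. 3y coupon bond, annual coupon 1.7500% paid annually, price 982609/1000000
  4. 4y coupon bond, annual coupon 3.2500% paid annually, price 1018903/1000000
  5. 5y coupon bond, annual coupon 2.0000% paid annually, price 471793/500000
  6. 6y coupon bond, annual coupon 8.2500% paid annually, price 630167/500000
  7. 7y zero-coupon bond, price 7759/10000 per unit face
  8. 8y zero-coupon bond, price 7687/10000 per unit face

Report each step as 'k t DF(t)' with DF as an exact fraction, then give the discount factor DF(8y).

1 1 4763/5000
2 2 2373/2500
3 3 933/1000
4 4 561/625
5 5 8519/10000
6 6 8149/10000
7 7 7759/10000
8 8 7687/10000
DF(8y) = 7687/10000 ≈ 0.768700

step 1 [1y] swap r/1=237/4763: DF=(1 − 237/4763·(0))/(1+237/4763) = 4763/5000 ≈ 0.952600
step 2 [2y] swap r/1=254/9509: DF=(1 − 254/9509·(0.952600))/(1+254/9509) = 2373/2500 ≈ 0.949200
step 3 [3y] bond c/1=7/400: DF=(982609/1000000 − 7/400·(0.952600+0.949200))/(1+7/400) = 933/1000 ≈ 0.933000
step 4 [4y] bond c/1=13/400: DF=(1018903/1000000 − 13/400·(0.952600+0.949200+0.933000))/(1+13/400) = 561/625 ≈ 0.897600
step 5 [5y] bond c/1=1/50: DF=(471793/500000 − 1/50·(0.952600+0.949200+0.933000+0.897600))/(1+1/50) = 8519/10000 ≈ 0.851900
step 6 [6y] bond c/1=33/400: DF=(630167/500000 − 33/400·(0.952600+0.949200+0.933000+0.897600+0.851900))/(1+33/400) = 8149/10000 ≈ 0.814900
step 7 [7y] zero: DF = P = 7759/10000 ≈ 0.775900
step 8 [8y] zero: DF = P = 7687/10000 ≈ 0.768700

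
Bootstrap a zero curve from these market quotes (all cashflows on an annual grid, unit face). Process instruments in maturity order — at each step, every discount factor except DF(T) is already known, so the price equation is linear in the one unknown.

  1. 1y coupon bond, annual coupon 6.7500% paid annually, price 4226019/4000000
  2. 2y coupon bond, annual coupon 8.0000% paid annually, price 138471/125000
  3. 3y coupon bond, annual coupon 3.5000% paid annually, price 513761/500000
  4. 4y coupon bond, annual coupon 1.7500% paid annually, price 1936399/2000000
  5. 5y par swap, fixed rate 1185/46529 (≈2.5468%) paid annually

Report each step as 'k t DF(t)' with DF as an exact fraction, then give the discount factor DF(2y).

1 1 9897/10000
2 2 2381/2500
3 3 9271/10000
4 4 4511/5000
5 5 1763/2000
DF(2y) = 2381/2500 ≈ 0.952400

step 1 [1y] bond c/1=27/400: DF=(4226019/4000000 − 27/400·(0))/(1+27/400) = 9897/10000 ≈ 0.989700
step 2 [2y] bond c/1=2/25: DF=(138471/125000 − 2/25·(0.989700))/(1+2/25) = 2381/2500 ≈ 0.952400
step 3 [3y] bond c/1=7/200: DF=(513761/500000 − 7/200·(0.989700+0.952400))/(1+7/200) = 9271/10000 ≈ 0.927100
step 4 [4y] bond c/1=7/400: DF=(1936399/2000000 − 7/400·(0.989700+0.952400+0.927100))/(1+7/400) = 4511/5000 ≈ 0.902200
step 5 [5y] swap r/1=1185/46529: DF=(1 − 1185/46529·(0.989700+0.952400+0.927100+0.902200))/(1+1185/46529) = 1763/2000 ≈ 0.881500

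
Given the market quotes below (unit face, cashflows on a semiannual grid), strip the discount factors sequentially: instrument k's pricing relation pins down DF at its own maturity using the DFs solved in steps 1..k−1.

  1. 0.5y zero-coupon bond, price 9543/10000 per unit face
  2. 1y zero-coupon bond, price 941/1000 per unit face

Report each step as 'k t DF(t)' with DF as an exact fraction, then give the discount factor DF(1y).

step 1 [0.5y] zero: DF = P = 9543/10000 ≈ 0.954300
step 2 [1y] zero: DF = P = 941/1000 ≈ 0.941000

1 1/2 9543/10000
2 1 941/1000
DF(1y) = 941/1000 ≈ 0.941000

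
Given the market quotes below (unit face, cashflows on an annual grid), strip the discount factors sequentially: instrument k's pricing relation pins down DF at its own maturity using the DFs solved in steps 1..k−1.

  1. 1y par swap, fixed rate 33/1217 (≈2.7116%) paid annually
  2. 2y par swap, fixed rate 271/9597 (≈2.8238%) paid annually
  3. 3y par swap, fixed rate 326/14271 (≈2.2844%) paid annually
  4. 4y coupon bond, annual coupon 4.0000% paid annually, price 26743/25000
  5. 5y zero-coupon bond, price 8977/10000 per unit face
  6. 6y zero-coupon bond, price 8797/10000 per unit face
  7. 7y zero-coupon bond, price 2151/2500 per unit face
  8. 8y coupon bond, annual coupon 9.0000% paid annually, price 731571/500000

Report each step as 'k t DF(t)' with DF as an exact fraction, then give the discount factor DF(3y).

step 1 [1y] swap r/1=33/1217: DF=(1 − 33/1217·(0))/(1+33/1217) = 1217/1250 ≈ 0.973600
step 2 [2y] swap r/1=271/9597: DF=(1 − 271/9597·(0.973600))/(1+271/9597) = 4729/5000 ≈ 0.945800
step 3 [3y] swap r/1=326/14271: DF=(1 − 326/14271·(0.973600+0.945800))/(1+326/14271) = 2337/2500 ≈ 0.934800
step 4 [4y] bond c/1=1/25: DF=(26743/25000 − 1/25·(0.973600+0.945800+0.934800))/(1+1/25) = 2297/2500 ≈ 0.918800
step 5 [5y] zero: DF = P = 8977/10000 ≈ 0.897700
step 6 [6y] zero: DF = P = 8797/10000 ≈ 0.879700
step 7 [7y] zero: DF = P = 2151/2500 ≈ 0.860400
step 8 [8y] bond c/1=9/100: DF=(731571/500000 − 9/100·(0.973600+0.945800+0.934800+0.918800+0.897700+0.879700+0.860400))/(1+9/100) = 813/1000 ≈ 0.813000

1 1 1217/1250
2 2 4729/5000
3 3 2337/2500
4 4 2297/2500
5 5 8977/10000
6 6 8797/10000
7 7 2151/2500
8 8 813/1000
DF(3y) = 2337/2500 ≈ 0.934800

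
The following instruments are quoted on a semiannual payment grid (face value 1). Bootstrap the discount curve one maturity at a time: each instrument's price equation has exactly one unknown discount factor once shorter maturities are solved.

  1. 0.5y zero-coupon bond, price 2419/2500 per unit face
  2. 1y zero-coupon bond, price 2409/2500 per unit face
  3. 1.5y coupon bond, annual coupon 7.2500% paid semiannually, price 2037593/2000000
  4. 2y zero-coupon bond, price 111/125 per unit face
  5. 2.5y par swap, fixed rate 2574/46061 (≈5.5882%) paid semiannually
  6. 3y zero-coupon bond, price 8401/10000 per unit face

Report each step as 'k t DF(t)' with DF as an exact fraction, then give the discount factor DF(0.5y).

1 1/2 2419/2500
2 1 2409/2500
3 3/2 2289/2500
4 2 111/125
5 5/2 8713/10000
6 3 8401/10000
DF(0.5y) = 2419/2500 ≈ 0.967600

step 1 [0.5y] zero: DF = P = 2419/2500 ≈ 0.967600
step 2 [1y] zero: DF = P = 2409/2500 ≈ 0.963600
step 3 [1.5y] bond c/2=29/800: DF=(2037593/2000000 − 29/800·(0.967600+0.963600))/(1+29/800) = 2289/2500 ≈ 0.915600
step 4 [2y] zero: DF = P = 111/125 ≈ 0.888000
step 5 [2.5y] swap r/2=1287/46061: DF=(1 − 1287/46061·(0.967600+0.963600+0.915600+0.888000))/(1+1287/46061) = 8713/10000 ≈ 0.871300
step 6 [3y] zero: DF = P = 8401/10000 ≈ 0.840100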